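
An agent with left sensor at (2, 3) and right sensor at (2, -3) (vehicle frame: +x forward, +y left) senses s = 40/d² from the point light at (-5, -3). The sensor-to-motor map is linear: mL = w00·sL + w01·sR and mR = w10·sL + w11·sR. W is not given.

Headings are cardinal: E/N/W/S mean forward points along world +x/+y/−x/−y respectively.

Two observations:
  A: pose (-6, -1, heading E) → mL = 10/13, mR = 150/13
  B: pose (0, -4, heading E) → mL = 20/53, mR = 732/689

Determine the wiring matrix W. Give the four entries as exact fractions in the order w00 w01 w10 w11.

1/2 0 1 1/2

obs A: pose=(-6,-1,E) → sL=20/13, sR=20, mL=10/13, mR=150/13
obs B: pose=(0,-4,E) → sL=40/53, sR=8/13, mL=20/53, mR=732/689
sensor matrix S = [[20/13, 20], [40/53, 8/13]]; det S = -126720/8957
solve [mL_A; mL_B] = S·[w00; w01] and [mR_A; mR_B] = S·[w10; w11]:
  w00 = 1/2, w01 = 0, w10 = 1, w11 = 1/2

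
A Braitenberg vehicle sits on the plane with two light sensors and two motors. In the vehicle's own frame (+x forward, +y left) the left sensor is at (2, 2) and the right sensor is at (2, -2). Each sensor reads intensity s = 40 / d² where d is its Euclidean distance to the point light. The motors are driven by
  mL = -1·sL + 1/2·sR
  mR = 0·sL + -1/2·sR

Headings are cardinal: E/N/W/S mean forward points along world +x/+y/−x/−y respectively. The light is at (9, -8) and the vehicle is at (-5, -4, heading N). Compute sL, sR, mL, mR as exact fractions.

10/73 2/9 -17/657 -1/9

left sensor world pos  = (-7, -2); dL² = 292
right sensor world pos = (-3, -2); dR² = 180
sL = 40/292 = 10/73
sR = 40/180 = 2/9
mL = -1·sL + 1/2·sR = -17/657
mR = 0·sL + -1/2·sR = -1/9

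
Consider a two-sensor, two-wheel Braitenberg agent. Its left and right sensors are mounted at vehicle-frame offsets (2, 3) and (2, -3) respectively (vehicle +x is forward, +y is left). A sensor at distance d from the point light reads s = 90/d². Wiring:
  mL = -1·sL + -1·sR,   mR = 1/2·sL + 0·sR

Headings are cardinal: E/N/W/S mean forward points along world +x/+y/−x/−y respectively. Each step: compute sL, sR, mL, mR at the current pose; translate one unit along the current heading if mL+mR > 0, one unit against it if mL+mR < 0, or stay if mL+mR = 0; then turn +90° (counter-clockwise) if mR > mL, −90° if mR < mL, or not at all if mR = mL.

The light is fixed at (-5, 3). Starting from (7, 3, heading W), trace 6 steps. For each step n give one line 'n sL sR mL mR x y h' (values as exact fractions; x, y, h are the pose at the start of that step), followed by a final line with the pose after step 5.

n=0: pose=(7,3,W); sL=90/109, sR=90/109; mL=-180/109, mR=45/109; mL+mR=-135/109 → advance -1; mR−mL=225/109 → turn +1·90°
n=1: pose=(8,3,S); sL=9/26, sR=45/52; mL=-63/52, mR=9/52; mL+mR=-27/26 → advance -1; mR−mL=18/13 → turn +1·90°
n=2: pose=(8,4,E); sL=90/241, sR=90/229; mL=-42300/55189, mR=45/241; mL+mR=-31995/55189 → advance -1; mR−mL=52605/55189 → turn +1·90°
n=3: pose=(7,4,N); sL=1, sR=5/13; mL=-18/13, mR=1/2; mL+mR=-23/26 → advance -1; mR−mL=49/26 → turn +1·90°
n=4: pose=(7,3,W); sL=90/109, sR=90/109; mL=-180/109, mR=45/109; mL+mR=-135/109 → advance -1; mR−mL=225/109 → turn +1·90°
n=5: pose=(8,3,S); sL=9/26, sR=45/52; mL=-63/52, mR=9/52; mL+mR=-27/26 → advance -1; mR−mL=18/13 → turn +1·90°

0 90/109 90/109 -180/109 45/109 7 3 W
1 9/26 45/52 -63/52 9/52 8 3 S
2 90/241 90/229 -42300/55189 45/241 8 4 E
3 1 5/13 -18/13 1/2 7 4 N
4 90/109 90/109 -180/109 45/109 7 3 W
5 9/26 45/52 -63/52 9/52 8 3 S
final 8 4 E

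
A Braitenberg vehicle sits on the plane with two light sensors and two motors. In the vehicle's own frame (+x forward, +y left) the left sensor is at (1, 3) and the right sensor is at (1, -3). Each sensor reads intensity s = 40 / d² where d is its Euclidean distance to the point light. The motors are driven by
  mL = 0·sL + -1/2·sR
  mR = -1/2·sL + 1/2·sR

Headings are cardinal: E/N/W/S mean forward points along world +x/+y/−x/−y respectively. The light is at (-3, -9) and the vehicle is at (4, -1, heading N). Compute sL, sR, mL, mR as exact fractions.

40/97 40/181 -20/181 -1680/17557

left sensor world pos  = (1, 0); dL² = 97
right sensor world pos = (7, 0); dR² = 181
sL = 40/97 = 40/97
sR = 40/181 = 40/181
mL = 0·sL + -1/2·sR = -20/181
mR = -1/2·sL + 1/2·sR = -1680/17557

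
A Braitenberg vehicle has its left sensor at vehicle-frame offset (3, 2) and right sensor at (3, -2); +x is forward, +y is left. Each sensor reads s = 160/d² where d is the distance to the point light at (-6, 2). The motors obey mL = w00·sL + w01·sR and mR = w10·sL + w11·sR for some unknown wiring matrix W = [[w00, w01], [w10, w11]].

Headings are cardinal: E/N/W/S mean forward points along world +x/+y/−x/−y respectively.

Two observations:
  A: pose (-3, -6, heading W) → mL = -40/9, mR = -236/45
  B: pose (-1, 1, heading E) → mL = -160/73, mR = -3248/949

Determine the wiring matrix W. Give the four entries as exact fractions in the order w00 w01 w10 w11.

0 -1 -1/2 -1

obs A: pose=(-3,-6,W) → sL=8/5, sR=40/9, mL=-40/9, mR=-236/45
obs B: pose=(-1,1,E) → sL=32/13, sR=160/73, mL=-160/73, mR=-3248/949
sensor matrix S = [[8/5, 40/9], [32/13, 160/73]]; det S = -63488/8541
solve [mL_A; mL_B] = S·[w00; w01] and [mR_A; mR_B] = S·[w10; w11]:
  w00 = 0, w01 = -1, w10 = -1/2, w11 = -1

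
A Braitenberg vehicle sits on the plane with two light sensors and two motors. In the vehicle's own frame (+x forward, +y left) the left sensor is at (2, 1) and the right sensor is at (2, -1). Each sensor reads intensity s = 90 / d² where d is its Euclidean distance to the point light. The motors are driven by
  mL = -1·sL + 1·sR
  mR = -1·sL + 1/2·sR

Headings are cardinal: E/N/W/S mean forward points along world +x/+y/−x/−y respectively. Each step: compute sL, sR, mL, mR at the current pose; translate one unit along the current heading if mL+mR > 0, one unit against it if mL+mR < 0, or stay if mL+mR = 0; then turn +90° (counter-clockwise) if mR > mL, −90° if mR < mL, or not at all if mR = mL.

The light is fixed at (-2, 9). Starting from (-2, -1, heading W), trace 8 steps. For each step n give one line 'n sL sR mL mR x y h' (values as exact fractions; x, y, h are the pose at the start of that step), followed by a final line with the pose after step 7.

0 18/25 18/17 144/425 -81/425 -2 -1 W
1 45/34 45/32 45/544 -675/1088 -3 -1 N
2 90/101 18/29 -792/2929 -1701/2929 -3 -2 E
3 9/17 45/89 -36/1513 -837/3026 -4 -2 S
4 90/137 90/97 3600/13289 -2565/13289 -4 -1 W
5 9/8 45/34 27/136 -63/136 -5 -1 N
6 90/101 18/29 -792/2929 -1701/2929 -5 -2 E
7 45/89 45/97 -360/8633 -4725/17266 -6 -2 S
final -6 -1 W

n=0: pose=(-2,-1,W); sL=18/25, sR=18/17; mL=144/425, mR=-81/425; mL+mR=63/425 → advance +1; mR−mL=-9/17 → turn -1·90°
n=1: pose=(-3,-1,N); sL=45/34, sR=45/32; mL=45/544, mR=-675/1088; mL+mR=-585/1088 → advance -1; mR−mL=-45/64 → turn -1·90°
n=2: pose=(-3,-2,E); sL=90/101, sR=18/29; mL=-792/2929, mR=-1701/2929; mL+mR=-2493/2929 → advance -1; mR−mL=-9/29 → turn -1·90°
n=3: pose=(-4,-2,S); sL=9/17, sR=45/89; mL=-36/1513, mR=-837/3026; mL+mR=-909/3026 → advance -1; mR−mL=-45/178 → turn -1·90°
n=4: pose=(-4,-1,W); sL=90/137, sR=90/97; mL=3600/13289, mR=-2565/13289; mL+mR=1035/13289 → advance +1; mR−mL=-45/97 → turn -1·90°
n=5: pose=(-5,-1,N); sL=9/8, sR=45/34; mL=27/136, mR=-63/136; mL+mR=-9/34 → advance -1; mR−mL=-45/68 → turn -1·90°
n=6: pose=(-5,-2,E); sL=90/101, sR=18/29; mL=-792/2929, mR=-1701/2929; mL+mR=-2493/2929 → advance -1; mR−mL=-9/29 → turn -1·90°
n=7: pose=(-6,-2,S); sL=45/89, sR=45/97; mL=-360/8633, mR=-4725/17266; mL+mR=-5445/17266 → advance -1; mR−mL=-45/194 → turn -1·90°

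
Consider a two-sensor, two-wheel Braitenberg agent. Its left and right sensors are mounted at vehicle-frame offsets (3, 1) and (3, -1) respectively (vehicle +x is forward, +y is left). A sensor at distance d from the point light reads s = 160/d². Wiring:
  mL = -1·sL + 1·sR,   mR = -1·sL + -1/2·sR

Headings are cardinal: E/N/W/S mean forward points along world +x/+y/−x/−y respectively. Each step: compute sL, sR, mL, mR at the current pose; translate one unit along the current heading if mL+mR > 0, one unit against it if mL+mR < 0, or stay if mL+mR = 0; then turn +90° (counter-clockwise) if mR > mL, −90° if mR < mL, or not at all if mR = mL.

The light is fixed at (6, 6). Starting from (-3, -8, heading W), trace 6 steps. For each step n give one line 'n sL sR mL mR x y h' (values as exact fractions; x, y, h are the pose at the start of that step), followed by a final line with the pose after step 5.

n=0: pose=(-3,-8,W); sL=160/369, sR=160/313; mL=8960/115497, mR=-79600/115497; mL+mR=-70640/115497 → advance -1; mR−mL=-240/313 → turn -1·90°
n=1: pose=(-2,-8,N); sL=80/101, sR=16/17; mL=256/1717, mR=-2168/1717; mL+mR=-1912/1717 → advance -1; mR−mL=-24/17 → turn -1·90°
n=2: pose=(-2,-9,E); sL=160/221, sR=160/281; mL=-9600/62101, mR=-62640/62101; mL+mR=-72240/62101 → advance -1; mR−mL=-240/281 → turn -1·90°
n=3: pose=(-3,-9,S); sL=40/97, sR=20/53; mL=-180/5141, mR=-3090/5141; mL+mR=-3270/5141 → advance -1; mR−mL=-30/53 → turn -1·90°
n=4: pose=(-3,-8,W); sL=160/369, sR=160/313; mL=8960/115497, mR=-79600/115497; mL+mR=-70640/115497 → advance -1; mR−mL=-240/313 → turn -1·90°
n=5: pose=(-2,-8,N); sL=80/101, sR=16/17; mL=256/1717, mR=-2168/1717; mL+mR=-1912/1717 → advance -1; mR−mL=-24/17 → turn -1·90°

0 160/369 160/313 8960/115497 -79600/115497 -3 -8 W
1 80/101 16/17 256/1717 -2168/1717 -2 -8 N
2 160/221 160/281 -9600/62101 -62640/62101 -2 -9 E
3 40/97 20/53 -180/5141 -3090/5141 -3 -9 S
4 160/369 160/313 8960/115497 -79600/115497 -3 -8 W
5 80/101 16/17 256/1717 -2168/1717 -2 -8 N
final -2 -9 E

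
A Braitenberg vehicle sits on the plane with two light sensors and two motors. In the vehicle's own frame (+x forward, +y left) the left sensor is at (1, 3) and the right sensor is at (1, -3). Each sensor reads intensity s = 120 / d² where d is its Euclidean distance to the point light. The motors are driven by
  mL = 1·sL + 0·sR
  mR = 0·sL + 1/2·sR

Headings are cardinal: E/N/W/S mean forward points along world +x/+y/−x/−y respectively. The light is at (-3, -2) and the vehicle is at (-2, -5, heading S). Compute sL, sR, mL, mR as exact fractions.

15/4 6 15/4 3

left sensor world pos  = (1, -6); dL² = 32
right sensor world pos = (-5, -6); dR² = 20
sL = 120/32 = 15/4
sR = 120/20 = 6
mL = 1·sL + 0·sR = 15/4
mR = 0·sL + 1/2·sR = 3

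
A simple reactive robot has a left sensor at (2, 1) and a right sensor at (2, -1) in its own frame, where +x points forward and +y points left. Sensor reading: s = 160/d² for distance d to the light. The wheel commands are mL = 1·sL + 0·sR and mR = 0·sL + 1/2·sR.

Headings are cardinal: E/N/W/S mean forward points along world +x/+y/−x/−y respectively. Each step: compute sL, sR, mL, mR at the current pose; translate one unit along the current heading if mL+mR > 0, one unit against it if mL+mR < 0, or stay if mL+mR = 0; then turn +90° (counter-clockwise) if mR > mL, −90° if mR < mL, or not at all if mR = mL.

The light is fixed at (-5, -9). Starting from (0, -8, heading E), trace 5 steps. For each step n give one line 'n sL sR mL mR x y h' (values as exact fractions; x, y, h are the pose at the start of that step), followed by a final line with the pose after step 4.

0 160/53 160/49 160/53 80/49 0 -8 E
1 16/5 80/13 16/5 40/13 1 -8 S
2 160/17 160/17 160/17 80/17 1 -9 W
3 8 4 8 2 0 -9 N
4 160/53 160/49 160/53 80/49 0 -8 E
final 1 -8 S

n=0: pose=(0,-8,E); sL=160/53, sR=160/49; mL=160/53, mR=80/49; mL+mR=12080/2597 → advance +1; mR−mL=-3600/2597 → turn -1·90°
n=1: pose=(1,-8,S); sL=16/5, sR=80/13; mL=16/5, mR=40/13; mL+mR=408/65 → advance +1; mR−mL=-8/65 → turn -1·90°
n=2: pose=(1,-9,W); sL=160/17, sR=160/17; mL=160/17, mR=80/17; mL+mR=240/17 → advance +1; mR−mL=-80/17 → turn -1·90°
n=3: pose=(0,-9,N); sL=8, sR=4; mL=8, mR=2; mL+mR=10 → advance +1; mR−mL=-6 → turn -1·90°
n=4: pose=(0,-8,E); sL=160/53, sR=160/49; mL=160/53, mR=80/49; mL+mR=12080/2597 → advance +1; mR−mL=-3600/2597 → turn -1·90°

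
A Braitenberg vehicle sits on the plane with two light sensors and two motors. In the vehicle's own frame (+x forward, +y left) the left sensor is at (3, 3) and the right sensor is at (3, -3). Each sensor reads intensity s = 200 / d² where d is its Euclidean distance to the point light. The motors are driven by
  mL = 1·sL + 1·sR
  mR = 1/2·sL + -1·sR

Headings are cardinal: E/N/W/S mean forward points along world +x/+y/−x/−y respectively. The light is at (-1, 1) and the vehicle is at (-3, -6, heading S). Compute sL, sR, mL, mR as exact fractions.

200/101 8/5 1808/505 -308/505

left sensor world pos  = (0, -9); dL² = 101
right sensor world pos = (-6, -9); dR² = 125
sL = 200/101 = 200/101
sR = 200/125 = 8/5
mL = 1·sL + 1·sR = 1808/505
mR = 1/2·sL + -1·sR = -308/505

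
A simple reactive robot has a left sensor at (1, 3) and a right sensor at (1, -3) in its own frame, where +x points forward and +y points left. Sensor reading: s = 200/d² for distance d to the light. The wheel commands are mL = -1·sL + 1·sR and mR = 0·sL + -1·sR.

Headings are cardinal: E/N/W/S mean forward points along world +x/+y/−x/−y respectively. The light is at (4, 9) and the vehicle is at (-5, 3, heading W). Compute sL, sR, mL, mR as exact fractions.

left sensor world pos  = (-6, 0); dL² = 181
right sensor world pos = (-6, 6); dR² = 109
sL = 200/181 = 200/181
sR = 200/109 = 200/109
mL = -1·sL + 1·sR = 14400/19729
mR = 0·sL + -1·sR = -200/109

200/181 200/109 14400/19729 -200/109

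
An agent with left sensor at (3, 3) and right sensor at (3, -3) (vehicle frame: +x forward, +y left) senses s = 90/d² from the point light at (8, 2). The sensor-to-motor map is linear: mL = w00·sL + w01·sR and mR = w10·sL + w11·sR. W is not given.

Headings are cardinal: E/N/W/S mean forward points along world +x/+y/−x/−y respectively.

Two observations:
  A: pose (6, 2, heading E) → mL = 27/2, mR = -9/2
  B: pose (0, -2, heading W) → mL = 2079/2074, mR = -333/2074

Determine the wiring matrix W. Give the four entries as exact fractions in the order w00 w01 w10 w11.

obs A: pose=(6,2,E) → sL=9, sR=9, mL=27/2, mR=-9/2
obs B: pose=(0,-2,W) → sL=9/17, sR=45/61, mL=2079/2074, mR=-333/2074
sensor matrix S = [[9, 9], [9/17, 45/61]]; det S = 1944/1037
solve [mL_A; mL_B] = S·[w00; w01] and [mR_A; mR_B] = S·[w10; w11]:
  w00 = 1/2, w01 = 1, w10 = -1, w11 = 1/2

1/2 1 -1 1/2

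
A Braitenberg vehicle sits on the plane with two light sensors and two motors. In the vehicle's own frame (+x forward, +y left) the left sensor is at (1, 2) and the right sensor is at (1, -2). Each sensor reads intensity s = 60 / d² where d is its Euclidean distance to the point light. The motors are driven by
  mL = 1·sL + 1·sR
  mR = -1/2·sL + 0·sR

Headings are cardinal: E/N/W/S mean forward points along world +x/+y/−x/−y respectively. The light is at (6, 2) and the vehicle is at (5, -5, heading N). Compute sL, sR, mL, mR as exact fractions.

4/3 60/37 328/111 -2/3

left sensor world pos  = (3, -4); dL² = 45
right sensor world pos = (7, -4); dR² = 37
sL = 60/45 = 4/3
sR = 60/37 = 60/37
mL = 1·sL + 1·sR = 328/111
mR = -1/2·sL + 0·sR = -2/3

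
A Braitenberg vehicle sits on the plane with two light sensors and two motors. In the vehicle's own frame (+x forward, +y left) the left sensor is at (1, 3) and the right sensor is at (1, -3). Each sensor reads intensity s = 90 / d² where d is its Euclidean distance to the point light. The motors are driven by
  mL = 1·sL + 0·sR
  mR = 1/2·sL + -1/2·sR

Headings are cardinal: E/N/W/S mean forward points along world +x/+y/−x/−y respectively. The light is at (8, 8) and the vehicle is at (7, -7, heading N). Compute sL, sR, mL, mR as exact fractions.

45/106 9/20 45/106 -27/2120

left sensor world pos  = (4, -6); dL² = 212
right sensor world pos = (10, -6); dR² = 200
sL = 90/212 = 45/106
sR = 90/200 = 9/20
mL = 1·sL + 0·sR = 45/106
mR = 1/2·sL + -1/2·sR = -27/2120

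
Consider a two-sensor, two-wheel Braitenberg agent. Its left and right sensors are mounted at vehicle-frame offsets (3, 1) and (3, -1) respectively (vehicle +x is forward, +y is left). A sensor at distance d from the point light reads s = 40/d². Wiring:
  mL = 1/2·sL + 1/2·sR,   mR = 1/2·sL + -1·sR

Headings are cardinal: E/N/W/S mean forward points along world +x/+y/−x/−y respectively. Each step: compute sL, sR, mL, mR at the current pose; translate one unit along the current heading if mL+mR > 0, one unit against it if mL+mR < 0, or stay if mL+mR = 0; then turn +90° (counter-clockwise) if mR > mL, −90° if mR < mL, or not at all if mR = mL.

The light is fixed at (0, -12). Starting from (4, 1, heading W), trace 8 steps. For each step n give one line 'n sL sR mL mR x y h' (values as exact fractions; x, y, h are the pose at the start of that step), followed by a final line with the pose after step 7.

0 8/29 40/197 1368/5713 -372/5713 4 1 W
1 2/13 5/34 133/884 -31/442 3 1 N
2 40/261 8/41 1864/10701 -1268/10701 3 2 E
3 20/73 4/13 276/949 -162/949 4 2 S
4 8/29 40/197 1368/5713 -372/5713 4 1 W
5 2/13 5/34 133/884 -31/442 3 1 N
6 40/261 8/41 1864/10701 -1268/10701 3 2 E
7 20/73 4/13 276/949 -162/949 4 2 S
final 4 1 W

n=0: pose=(4,1,W); sL=8/29, sR=40/197; mL=1368/5713, mR=-372/5713; mL+mR=996/5713 → advance +1; mR−mL=-60/197 → turn -1·90°
n=1: pose=(3,1,N); sL=2/13, sR=5/34; mL=133/884, mR=-31/442; mL+mR=71/884 → advance +1; mR−mL=-15/68 → turn -1·90°
n=2: pose=(3,2,E); sL=40/261, sR=8/41; mL=1864/10701, mR=-1268/10701; mL+mR=596/10701 → advance +1; mR−mL=-12/41 → turn -1·90°
n=3: pose=(4,2,S); sL=20/73, sR=4/13; mL=276/949, mR=-162/949; mL+mR=114/949 → advance +1; mR−mL=-6/13 → turn -1·90°
n=4: pose=(4,1,W); sL=8/29, sR=40/197; mL=1368/5713, mR=-372/5713; mL+mR=996/5713 → advance +1; mR−mL=-60/197 → turn -1·90°
n=5: pose=(3,1,N); sL=2/13, sR=5/34; mL=133/884, mR=-31/442; mL+mR=71/884 → advance +1; mR−mL=-15/68 → turn -1·90°
n=6: pose=(3,2,E); sL=40/261, sR=8/41; mL=1864/10701, mR=-1268/10701; mL+mR=596/10701 → advance +1; mR−mL=-12/41 → turn -1·90°
n=7: pose=(4,2,S); sL=20/73, sR=4/13; mL=276/949, mR=-162/949; mL+mR=114/949 → advance +1; mR−mL=-6/13 → turn -1·90°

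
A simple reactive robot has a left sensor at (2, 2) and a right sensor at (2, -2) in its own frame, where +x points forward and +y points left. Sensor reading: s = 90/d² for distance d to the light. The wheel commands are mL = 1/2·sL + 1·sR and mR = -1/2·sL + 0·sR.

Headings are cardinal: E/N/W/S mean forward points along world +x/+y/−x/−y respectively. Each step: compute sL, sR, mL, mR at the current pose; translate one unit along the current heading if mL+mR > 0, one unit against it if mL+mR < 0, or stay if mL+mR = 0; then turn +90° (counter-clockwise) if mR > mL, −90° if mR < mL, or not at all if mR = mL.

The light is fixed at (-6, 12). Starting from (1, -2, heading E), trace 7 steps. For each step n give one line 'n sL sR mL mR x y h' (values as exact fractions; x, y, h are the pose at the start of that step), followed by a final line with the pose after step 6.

n=0: pose=(1,-2,E); sL=2/5, sR=90/337; mL=787/1685, mR=-1/5; mL+mR=90/337 → advance +1; mR−mL=-1124/1685 → turn -1·90°
n=1: pose=(2,-2,S); sL=45/178, sR=45/146; mL=11295/25988, mR=-45/356; mL+mR=45/146 → advance +1; mR−mL=-3645/6497 → turn -1·90°
n=2: pose=(2,-3,W); sL=18/65, sR=18/41; mL=1539/2665, mR=-9/65; mL+mR=18/41 → advance +1; mR−mL=-1908/2665 → turn -1·90°
n=3: pose=(1,-3,N); sL=45/97, sR=9/25; mL=2871/4850, mR=-45/194; mL+mR=9/25 → advance +1; mR−mL=-1998/2425 → turn -1·90°
n=4: pose=(1,-2,E); sL=2/5, sR=90/337; mL=787/1685, mR=-1/5; mL+mR=90/337 → advance +1; mR−mL=-1124/1685 → turn -1·90°
n=5: pose=(2,-2,S); sL=45/178, sR=45/146; mL=11295/25988, mR=-45/356; mL+mR=45/146 → advance +1; mR−mL=-3645/6497 → turn -1·90°
n=6: pose=(2,-3,W); sL=18/65, sR=18/41; mL=1539/2665, mR=-9/65; mL+mR=18/41 → advance +1; mR−mL=-1908/2665 → turn -1·90°

0 2/5 90/337 787/1685 -1/5 1 -2 E
1 45/178 45/146 11295/25988 -45/356 2 -2 S
2 18/65 18/41 1539/2665 -9/65 2 -3 W
3 45/97 9/25 2871/4850 -45/194 1 -3 N
4 2/5 90/337 787/1685 -1/5 1 -2 E
5 45/178 45/146 11295/25988 -45/356 2 -2 S
6 18/65 18/41 1539/2665 -9/65 2 -3 W
final 1 -3 N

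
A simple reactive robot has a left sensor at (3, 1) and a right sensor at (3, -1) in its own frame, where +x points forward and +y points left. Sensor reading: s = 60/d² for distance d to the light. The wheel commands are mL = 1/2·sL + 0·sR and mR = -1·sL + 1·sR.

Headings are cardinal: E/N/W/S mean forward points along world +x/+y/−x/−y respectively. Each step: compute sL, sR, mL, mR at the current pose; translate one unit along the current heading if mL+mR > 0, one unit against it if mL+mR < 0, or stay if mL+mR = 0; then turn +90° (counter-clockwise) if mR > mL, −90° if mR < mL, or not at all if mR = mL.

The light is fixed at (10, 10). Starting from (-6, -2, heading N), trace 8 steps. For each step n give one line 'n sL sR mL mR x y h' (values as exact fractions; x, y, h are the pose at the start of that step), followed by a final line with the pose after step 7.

n=0: pose=(-6,-2,N); sL=6/37, sR=10/51; mL=3/37, mR=64/1887; mL+mR=217/1887 → advance +1; mR−mL=-89/1887 → turn -1·90°
n=1: pose=(-6,-1,E); sL=60/269, sR=60/313; mL=30/269, mR=-2640/84197; mL+mR=6750/84197 → advance +1; mR−mL=-12030/84197 → turn -1·90°
n=2: pose=(-5,-1,S); sL=15/98, sR=15/113; mL=15/196, mR=-225/11074; mL+mR=1245/22148 → advance +1; mR−mL=-2145/22148 → turn -1·90°
n=3: pose=(-5,-2,W); sL=60/493, sR=12/89; mL=30/493, mR=576/43877; mL+mR=3246/43877 → advance +1; mR−mL=-2094/43877 → turn -1·90°
n=4: pose=(-6,-2,N); sL=6/37, sR=10/51; mL=3/37, mR=64/1887; mL+mR=217/1887 → advance +1; mR−mL=-89/1887 → turn -1·90°
n=5: pose=(-6,-1,E); sL=60/269, sR=60/313; mL=30/269, mR=-2640/84197; mL+mR=6750/84197 → advance +1; mR−mL=-12030/84197 → turn -1·90°
n=6: pose=(-5,-1,S); sL=15/98, sR=15/113; mL=15/196, mR=-225/11074; mL+mR=1245/22148 → advance +1; mR−mL=-2145/22148 → turn -1·90°
n=7: pose=(-5,-2,W); sL=60/493, sR=12/89; mL=30/493, mR=576/43877; mL+mR=3246/43877 → advance +1; mR−mL=-2094/43877 → turn -1·90°

0 6/37 10/51 3/37 64/1887 -6 -2 N
1 60/269 60/313 30/269 -2640/84197 -6 -1 E
2 15/98 15/113 15/196 -225/11074 -5 -1 S
3 60/493 12/89 30/493 576/43877 -5 -2 W
4 6/37 10/51 3/37 64/1887 -6 -2 N
5 60/269 60/313 30/269 -2640/84197 -6 -1 E
6 15/98 15/113 15/196 -225/11074 -5 -1 S
7 60/493 12/89 30/493 576/43877 -5 -2 W
final -6 -2 N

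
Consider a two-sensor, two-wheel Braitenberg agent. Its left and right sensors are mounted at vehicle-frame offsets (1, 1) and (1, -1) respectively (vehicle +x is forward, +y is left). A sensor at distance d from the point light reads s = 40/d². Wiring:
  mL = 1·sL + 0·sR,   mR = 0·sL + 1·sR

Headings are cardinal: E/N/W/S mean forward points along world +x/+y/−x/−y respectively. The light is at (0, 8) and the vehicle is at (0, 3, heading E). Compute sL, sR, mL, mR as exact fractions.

40/17 40/37 40/17 40/37

left sensor world pos  = (1, 4); dL² = 17
right sensor world pos = (1, 2); dR² = 37
sL = 40/17 = 40/17
sR = 40/37 = 40/37
mL = 1·sL + 0·sR = 40/17
mR = 0·sL + 1·sR = 40/37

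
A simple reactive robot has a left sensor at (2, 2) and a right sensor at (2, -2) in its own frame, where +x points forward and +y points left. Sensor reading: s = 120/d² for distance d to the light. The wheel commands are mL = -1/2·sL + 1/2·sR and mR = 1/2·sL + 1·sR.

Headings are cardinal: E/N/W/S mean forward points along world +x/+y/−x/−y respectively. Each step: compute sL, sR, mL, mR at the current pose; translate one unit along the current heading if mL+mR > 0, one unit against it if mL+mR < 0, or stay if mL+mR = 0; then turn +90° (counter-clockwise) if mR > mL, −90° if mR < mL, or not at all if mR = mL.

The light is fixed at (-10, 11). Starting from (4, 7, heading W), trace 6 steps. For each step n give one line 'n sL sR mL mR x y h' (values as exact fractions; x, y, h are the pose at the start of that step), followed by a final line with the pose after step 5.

n=0: pose=(4,7,W); sL=2/3, sR=30/37; mL=8/111, mR=127/111; mL+mR=45/37 → advance +1; mR−mL=119/111 → turn +1·90°
n=1: pose=(3,7,S); sL=40/87, sR=120/157; mL=2080/13659, mR=13580/13659; mL+mR=180/157 → advance +1; mR−mL=11500/13659 → turn +1·90°
n=2: pose=(3,6,E); sL=20/39, sR=60/137; mL=-200/5343, mR=3710/5343; mL+mR=90/137 → advance +1; mR−mL=3910/5343 → turn +1·90°
n=3: pose=(4,6,N); sL=40/51, sR=24/53; mL=-448/2703, mR=2284/2703; mL+mR=36/53 → advance +1; mR−mL=2732/2703 → turn +1·90°
n=4: pose=(4,7,W); sL=2/3, sR=30/37; mL=8/111, mR=127/111; mL+mR=45/37 → advance +1; mR−mL=119/111 → turn +1·90°
n=5: pose=(3,7,S); sL=40/87, sR=120/157; mL=2080/13659, mR=13580/13659; mL+mR=180/157 → advance +1; mR−mL=11500/13659 → turn +1·90°

0 2/3 30/37 8/111 127/111 4 7 W
1 40/87 120/157 2080/13659 13580/13659 3 7 S
2 20/39 60/137 -200/5343 3710/5343 3 6 E
3 40/51 24/53 -448/2703 2284/2703 4 6 N
4 2/3 30/37 8/111 127/111 4 7 W
5 40/87 120/157 2080/13659 13580/13659 3 7 S
final 3 6 E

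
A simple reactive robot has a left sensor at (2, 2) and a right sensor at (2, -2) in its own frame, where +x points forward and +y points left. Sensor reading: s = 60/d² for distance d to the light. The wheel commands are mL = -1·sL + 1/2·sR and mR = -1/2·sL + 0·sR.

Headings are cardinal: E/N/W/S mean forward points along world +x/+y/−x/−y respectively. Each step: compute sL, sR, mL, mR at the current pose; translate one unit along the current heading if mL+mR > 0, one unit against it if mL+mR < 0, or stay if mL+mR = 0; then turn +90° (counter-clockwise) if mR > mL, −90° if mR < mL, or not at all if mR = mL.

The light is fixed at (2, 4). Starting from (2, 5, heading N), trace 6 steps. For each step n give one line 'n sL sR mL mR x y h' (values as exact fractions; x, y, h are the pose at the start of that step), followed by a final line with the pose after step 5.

n=0: pose=(2,5,N); sL=60/13, sR=60/13; mL=-30/13, mR=-30/13; mL+mR=-60/13 → advance -1; mR−mL=0 → turn +0·90°
n=1: pose=(2,4,N); sL=15/2, sR=15/2; mL=-15/4, mR=-15/4; mL+mR=-15/2 → advance -1; mR−mL=0 → turn +0·90°
n=2: pose=(2,3,N); sL=12, sR=12; mL=-6, mR=-6; mL+mR=-12 → advance -1; mR−mL=0 → turn +0·90°
n=3: pose=(2,2,N); sL=15, sR=15; mL=-15/2, mR=-15/2; mL+mR=-15 → advance -1; mR−mL=0 → turn +0·90°
n=4: pose=(2,1,N); sL=12, sR=12; mL=-6, mR=-6; mL+mR=-12 → advance -1; mR−mL=0 → turn +0·90°
n=5: pose=(2,0,N); sL=15/2, sR=15/2; mL=-15/4, mR=-15/4; mL+mR=-15/2 → advance -1; mR−mL=0 → turn +0·90°

0 60/13 60/13 -30/13 -30/13 2 5 N
1 15/2 15/2 -15/4 -15/4 2 4 N
2 12 12 -6 -6 2 3 N
3 15 15 -15/2 -15/2 2 2 N
4 12 12 -6 -6 2 1 N
5 15/2 15/2 -15/4 -15/4 2 0 N
final 2 -1 N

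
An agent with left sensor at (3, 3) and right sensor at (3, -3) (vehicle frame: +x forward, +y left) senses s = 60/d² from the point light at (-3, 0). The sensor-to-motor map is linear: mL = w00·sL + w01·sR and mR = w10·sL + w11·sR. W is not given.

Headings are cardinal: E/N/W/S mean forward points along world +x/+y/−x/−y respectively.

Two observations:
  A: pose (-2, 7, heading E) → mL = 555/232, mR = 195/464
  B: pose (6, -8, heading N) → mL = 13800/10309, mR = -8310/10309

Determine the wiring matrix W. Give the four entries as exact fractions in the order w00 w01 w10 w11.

obs A: pose=(-2,7,E) → sL=15/29, sR=15/8, mL=555/232, mR=195/464
obs B: pose=(6,-8,N) → sL=60/61, sR=60/169, mL=13800/10309, mR=-8310/10309
sensor matrix S = [[15/29, 15/8], [60/61, 60/169]]; det S = -992925/597922
solve [mL_A; mL_B] = S·[w00; w01] and [mR_A; mR_B] = S·[w10; w11]:
  w00 = 1, w01 = 1, w10 = -1, w11 = 1/2

1 1 -1 1/2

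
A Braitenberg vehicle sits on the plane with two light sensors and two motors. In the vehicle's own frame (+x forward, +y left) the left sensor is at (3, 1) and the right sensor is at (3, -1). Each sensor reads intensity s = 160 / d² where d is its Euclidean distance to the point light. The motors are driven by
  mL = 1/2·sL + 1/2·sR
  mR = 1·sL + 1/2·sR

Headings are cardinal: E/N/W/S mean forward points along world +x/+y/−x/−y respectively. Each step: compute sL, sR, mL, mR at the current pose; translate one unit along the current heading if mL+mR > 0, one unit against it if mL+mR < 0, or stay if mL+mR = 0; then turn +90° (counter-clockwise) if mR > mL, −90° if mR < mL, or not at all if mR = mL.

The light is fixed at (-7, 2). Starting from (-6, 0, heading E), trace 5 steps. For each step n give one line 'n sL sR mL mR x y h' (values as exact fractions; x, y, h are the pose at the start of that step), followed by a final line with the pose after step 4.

0 160/17 32/5 672/85 1072/85 -6 0 E
1 80 16 48 88 -5 0 N
2 32 160 96 112 -5 1 W
3 8 10 9 13 -6 1 S
4 160/17 32/5 672/85 1072/85 -6 0 E
final -5 0 N

n=0: pose=(-6,0,E); sL=160/17, sR=32/5; mL=672/85, mR=1072/85; mL+mR=1744/85 → advance +1; mR−mL=80/17 → turn +1·90°
n=1: pose=(-5,0,N); sL=80, sR=16; mL=48, mR=88; mL+mR=136 → advance +1; mR−mL=40 → turn +1·90°
n=2: pose=(-5,1,W); sL=32, sR=160; mL=96, mR=112; mL+mR=208 → advance +1; mR−mL=16 → turn +1·90°
n=3: pose=(-6,1,S); sL=8, sR=10; mL=9, mR=13; mL+mR=22 → advance +1; mR−mL=4 → turn +1·90°
n=4: pose=(-6,0,E); sL=160/17, sR=32/5; mL=672/85, mR=1072/85; mL+mR=1744/85 → advance +1; mR−mL=80/17 → turn +1·90°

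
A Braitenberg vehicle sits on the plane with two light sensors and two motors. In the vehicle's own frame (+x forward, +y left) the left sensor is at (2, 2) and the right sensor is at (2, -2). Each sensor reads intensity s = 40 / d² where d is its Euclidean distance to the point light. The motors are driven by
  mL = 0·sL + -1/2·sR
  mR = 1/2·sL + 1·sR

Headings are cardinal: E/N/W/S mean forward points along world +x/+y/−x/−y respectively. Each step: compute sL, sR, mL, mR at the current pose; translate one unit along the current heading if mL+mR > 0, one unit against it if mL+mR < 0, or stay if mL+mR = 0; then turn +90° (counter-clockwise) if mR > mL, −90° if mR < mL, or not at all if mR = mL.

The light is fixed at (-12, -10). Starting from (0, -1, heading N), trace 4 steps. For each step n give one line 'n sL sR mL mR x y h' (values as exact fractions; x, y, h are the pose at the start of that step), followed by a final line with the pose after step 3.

n=0: pose=(0,-1,N); sL=40/221, sR=40/317; mL=-20/317, mR=15180/70057; mL+mR=10760/70057 → advance +1; mR−mL=19600/70057 → turn +1·90°
n=1: pose=(0,0,W); sL=10/41, sR=10/61; mL=-5/61, mR=715/2501; mL+mR=510/2501 → advance +1; mR−mL=920/2501 → turn +1·90°
n=2: pose=(-1,0,S); sL=40/233, sR=8/29; mL=-4/29, mR=2444/6757; mL+mR=1512/6757 → advance +1; mR−mL=3376/6757 → turn +1·90°
n=3: pose=(-1,-1,E); sL=4/29, sR=20/109; mL=-10/109, mR=798/3161; mL+mR=508/3161 → advance +1; mR−mL=1088/3161 → turn +1·90°

0 40/221 40/317 -20/317 15180/70057 0 -1 N
1 10/41 10/61 -5/61 715/2501 0 0 W
2 40/233 8/29 -4/29 2444/6757 -1 0 S
3 4/29 20/109 -10/109 798/3161 -1 -1 E
final 0 -1 N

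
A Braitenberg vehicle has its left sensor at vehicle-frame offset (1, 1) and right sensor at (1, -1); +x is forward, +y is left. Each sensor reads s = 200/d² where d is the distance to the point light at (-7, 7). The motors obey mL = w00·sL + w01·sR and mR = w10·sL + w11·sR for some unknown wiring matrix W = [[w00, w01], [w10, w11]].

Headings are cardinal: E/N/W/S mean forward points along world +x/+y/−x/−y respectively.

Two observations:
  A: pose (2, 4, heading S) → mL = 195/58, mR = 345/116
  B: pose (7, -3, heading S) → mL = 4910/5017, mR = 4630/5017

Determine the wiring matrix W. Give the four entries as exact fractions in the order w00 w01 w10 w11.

1/2 1 1 1/2

obs A: pose=(2,4,S) → sL=50/29, sR=5/2, mL=195/58, mR=345/116
obs B: pose=(7,-3,S) → sL=100/173, sR=20/29, mL=4910/5017, mR=4630/5017
sensor matrix S = [[50/29, 5/2], [100/173, 20/29]]; det S = -37250/145493
solve [mL_A; mL_B] = S·[w00; w01] and [mR_A; mR_B] = S·[w10; w11]:
  w00 = 1/2, w01 = 1, w10 = 1, w11 = 1/2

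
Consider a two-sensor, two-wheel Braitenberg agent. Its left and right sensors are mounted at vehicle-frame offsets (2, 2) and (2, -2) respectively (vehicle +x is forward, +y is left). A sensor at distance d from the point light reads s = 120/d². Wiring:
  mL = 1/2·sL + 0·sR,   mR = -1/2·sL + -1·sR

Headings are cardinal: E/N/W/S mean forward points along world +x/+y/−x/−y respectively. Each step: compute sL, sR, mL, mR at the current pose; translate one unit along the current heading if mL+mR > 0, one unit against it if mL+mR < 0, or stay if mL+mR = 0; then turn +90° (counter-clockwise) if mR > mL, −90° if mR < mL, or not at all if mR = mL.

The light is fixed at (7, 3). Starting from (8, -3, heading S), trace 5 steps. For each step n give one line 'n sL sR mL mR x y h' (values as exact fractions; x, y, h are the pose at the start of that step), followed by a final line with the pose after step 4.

n=0: pose=(8,-3,S); sL=120/73, sR=24/13; mL=60/73, mR=-2532/949; mL+mR=-24/13 → advance -1; mR−mL=-3312/949 → turn -1·90°
n=1: pose=(8,-2,W); sL=12/5, sR=12; mL=6/5, mR=-66/5; mL+mR=-12 → advance -1; mR−mL=-72/5 → turn -1·90°
n=2: pose=(9,-2,N); sL=40/3, sR=24/5; mL=20/3, mR=-172/15; mL+mR=-24/5 → advance -1; mR−mL=-272/15 → turn -1·90°
n=3: pose=(9,-3,E); sL=15/4, sR=3/2; mL=15/8, mR=-27/8; mL+mR=-3/2 → advance -1; mR−mL=-21/4 → turn -1·90°
n=4: pose=(8,-3,S); sL=120/73, sR=24/13; mL=60/73, mR=-2532/949; mL+mR=-24/13 → advance -1; mR−mL=-3312/949 → turn -1·90°

0 120/73 24/13 60/73 -2532/949 8 -3 S
1 12/5 12 6/5 -66/5 8 -2 W
2 40/3 24/5 20/3 -172/15 9 -2 N
3 15/4 3/2 15/8 -27/8 9 -3 E
4 120/73 24/13 60/73 -2532/949 8 -3 S
final 8 -2 W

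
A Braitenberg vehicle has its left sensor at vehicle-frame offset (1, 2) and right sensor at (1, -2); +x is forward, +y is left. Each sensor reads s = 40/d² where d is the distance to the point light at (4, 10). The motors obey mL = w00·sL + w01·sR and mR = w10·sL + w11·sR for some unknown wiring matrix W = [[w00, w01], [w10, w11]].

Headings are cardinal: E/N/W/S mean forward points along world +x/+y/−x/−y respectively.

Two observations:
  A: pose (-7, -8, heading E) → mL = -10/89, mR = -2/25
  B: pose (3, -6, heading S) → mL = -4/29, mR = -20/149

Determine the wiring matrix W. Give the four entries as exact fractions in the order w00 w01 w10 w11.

obs A: pose=(-7,-8,E) → sL=10/89, sR=2/25, mL=-10/89, mR=-2/25
obs B: pose=(3,-6,S) → sL=4/29, sR=20/149, mL=-4/29, mR=-20/149
sensor matrix S = [[10/89, 2/25], [4/29, 20/149]]; det S = 38912/9614225
solve [mL_A; mL_B] = S·[w00; w01] and [mR_A; mR_B] = S·[w10; w11]:
  w00 = -1, w01 = 0, w10 = 0, w11 = -1

-1 0 0 -1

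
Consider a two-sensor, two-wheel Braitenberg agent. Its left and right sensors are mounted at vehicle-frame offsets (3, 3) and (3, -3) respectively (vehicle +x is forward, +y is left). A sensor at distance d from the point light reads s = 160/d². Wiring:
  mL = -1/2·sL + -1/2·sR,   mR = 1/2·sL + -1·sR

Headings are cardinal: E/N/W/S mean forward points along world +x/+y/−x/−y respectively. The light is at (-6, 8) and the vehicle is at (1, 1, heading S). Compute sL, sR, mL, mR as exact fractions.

4/5 40/29 -158/145 -142/145

left sensor world pos  = (4, -2); dL² = 200
right sensor world pos = (-2, -2); dR² = 116
sL = 160/200 = 4/5
sR = 160/116 = 40/29
mL = -1/2·sL + -1/2·sR = -158/145
mR = 1/2·sL + -1·sR = -142/145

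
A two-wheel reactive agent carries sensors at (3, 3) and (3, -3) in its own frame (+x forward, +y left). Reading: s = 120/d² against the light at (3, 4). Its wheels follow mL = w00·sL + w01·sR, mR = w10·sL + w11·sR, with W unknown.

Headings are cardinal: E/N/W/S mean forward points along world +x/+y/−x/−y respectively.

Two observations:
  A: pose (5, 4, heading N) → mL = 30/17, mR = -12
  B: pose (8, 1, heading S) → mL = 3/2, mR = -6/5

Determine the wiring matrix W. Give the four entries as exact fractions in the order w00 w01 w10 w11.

obs A: pose=(5,4,N) → sL=12, sR=60/17, mL=30/17, mR=-12
obs B: pose=(8,1,S) → sL=6/5, sR=3, mL=3/2, mR=-6/5
sensor matrix S = [[12, 60/17], [6/5, 3]]; det S = 540/17
solve [mL_A; mL_B] = S·[w00; w01] and [mR_A; mR_B] = S·[w10; w11]:
  w00 = 0, w01 = 1/2, w10 = -1, w11 = 0

0 1/2 -1 0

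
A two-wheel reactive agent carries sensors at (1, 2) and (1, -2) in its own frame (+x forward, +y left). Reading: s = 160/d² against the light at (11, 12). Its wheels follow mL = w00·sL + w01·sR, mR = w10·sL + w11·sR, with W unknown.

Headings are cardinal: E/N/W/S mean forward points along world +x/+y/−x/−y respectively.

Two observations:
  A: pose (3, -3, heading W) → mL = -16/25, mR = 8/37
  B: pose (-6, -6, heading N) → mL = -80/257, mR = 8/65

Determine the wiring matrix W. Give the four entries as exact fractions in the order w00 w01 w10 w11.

obs A: pose=(3,-3,W) → sL=16/37, sR=16/25, mL=-16/25, mR=8/37
obs B: pose=(-6,-6,N) → sL=16/65, sR=80/257, mL=-80/257, mR=8/65
sensor matrix S = [[16/37, 16/25], [16/65, 80/257]]; det S = -354304/15452125
solve [mL_A; mL_B] = S·[w00; w01] and [mR_A; mR_B] = S·[w10; w11]:
  w00 = 0, w01 = -1, w10 = 1/2, w11 = 0

0 -1 1/2 0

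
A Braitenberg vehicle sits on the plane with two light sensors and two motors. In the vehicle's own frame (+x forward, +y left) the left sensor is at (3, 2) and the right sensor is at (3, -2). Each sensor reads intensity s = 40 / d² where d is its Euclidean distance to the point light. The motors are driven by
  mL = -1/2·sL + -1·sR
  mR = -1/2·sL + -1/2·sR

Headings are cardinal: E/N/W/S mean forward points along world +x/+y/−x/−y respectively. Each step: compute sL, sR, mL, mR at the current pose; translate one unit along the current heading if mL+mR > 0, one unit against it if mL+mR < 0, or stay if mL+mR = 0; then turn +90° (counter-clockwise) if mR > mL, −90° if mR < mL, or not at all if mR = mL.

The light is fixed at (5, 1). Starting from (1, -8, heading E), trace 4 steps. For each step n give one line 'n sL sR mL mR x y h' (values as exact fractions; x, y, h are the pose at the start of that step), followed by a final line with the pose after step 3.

n=0: pose=(1,-8,E); sL=4/5, sR=20/61; mL=-222/305, mR=-172/305; mL+mR=-394/305 → advance -1; mR−mL=10/61 → turn +1·90°
n=1: pose=(0,-8,N); sL=8/17, sR=8/9; mL=-172/153, mR=-104/153; mL+mR=-92/51 → advance -1; mR−mL=4/9 → turn +1·90°
n=2: pose=(0,-9,W); sL=5/26, sR=5/16; mL=-85/208, mR=-105/416; mL+mR=-275/416 → advance -1; mR−mL=5/32 → turn +1·90°
n=3: pose=(1,-9,S); sL=40/173, sR=8/41; mL=-2204/7093, mR=-1512/7093; mL+mR=-3716/7093 → advance -1; mR−mL=4/41 → turn +1·90°

0 4/5 20/61 -222/305 -172/305 1 -8 E
1 8/17 8/9 -172/153 -104/153 0 -8 N
2 5/26 5/16 -85/208 -105/416 0 -9 W
3 40/173 8/41 -2204/7093 -1512/7093 1 -9 S
final 1 -8 E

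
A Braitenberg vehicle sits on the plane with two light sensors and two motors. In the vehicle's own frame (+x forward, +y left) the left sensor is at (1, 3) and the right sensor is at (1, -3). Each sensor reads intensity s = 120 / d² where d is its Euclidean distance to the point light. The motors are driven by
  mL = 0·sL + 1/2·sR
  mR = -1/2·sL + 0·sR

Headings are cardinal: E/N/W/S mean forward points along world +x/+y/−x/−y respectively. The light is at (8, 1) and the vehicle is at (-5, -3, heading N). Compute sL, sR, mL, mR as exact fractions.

24/53 120/109 60/109 -12/53

left sensor world pos  = (-8, -2); dL² = 265
right sensor world pos = (-2, -2); dR² = 109
sL = 120/265 = 24/53
sR = 120/109 = 120/109
mL = 0·sL + 1/2·sR = 60/109
mR = -1/2·sL + 0·sR = -12/53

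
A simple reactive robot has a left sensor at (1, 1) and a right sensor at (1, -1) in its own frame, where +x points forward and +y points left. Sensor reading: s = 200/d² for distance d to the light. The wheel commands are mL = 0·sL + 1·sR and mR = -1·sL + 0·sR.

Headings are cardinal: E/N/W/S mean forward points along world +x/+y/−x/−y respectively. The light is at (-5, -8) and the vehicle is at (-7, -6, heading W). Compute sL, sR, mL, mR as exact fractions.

left sensor world pos  = (-8, -7); dL² = 10
right sensor world pos = (-8, -5); dR² = 18
sL = 200/10 = 20
sR = 200/18 = 100/9
mL = 0·sL + 1·sR = 100/9
mR = -1·sL + 0·sR = -20

20 100/9 100/9 -20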